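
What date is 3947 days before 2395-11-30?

2385-02-08

Count 3947 days before November 30, 2395:
Day-of-year of February 8, 2385: 39.
Day-of-year of November 30, 2395: 334.
2385 has 365 days, so 365 − 39 = 326 days remain in 2385.
Full years 2386–2394: 7 common + 2 leap = 7×365 + 2×366 = 3287 days.
Total: 326 + 3287 + 334 = 3947 days.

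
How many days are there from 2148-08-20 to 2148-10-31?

August 2148: 31 − 20 = 11 days remain.
Then September (30): 30 days.
October 1–31, 2148: 31 days.
Total: 11 + 30 + 31 = 72 days.

72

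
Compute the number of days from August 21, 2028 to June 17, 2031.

1030

Day-of-year of August 21, 2028: 234.
Day-of-year of June 17, 2031: 168.
2028 has 366 days, so 366 − 234 = 132 days remain in 2028.
Full years: 2029: 365; 2030: 365. Sum = 730.
Total: 132 + 730 + 168 = 1030 days.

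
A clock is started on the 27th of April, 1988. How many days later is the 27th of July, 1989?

456

April 1988: 30 − 27 = 3 days remain.
Then 14 full months totalling 426 days.
July 1–27, 1989: 27 days.
Total: 3 + 426 + 27 = 456 days.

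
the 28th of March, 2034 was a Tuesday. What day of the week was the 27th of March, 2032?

Saturday

Count forward from the earlier date (March 27, 2032) to the later (March 28, 2034):
March 27, 2032 → March 27, 2033: 365 days.
March 27, 2033 → March 27, 2034: 365 days.
Within March 2034: 28 − 27 = 1 day.
Total: 731 days.
731 mod 7 = 3, so 3 days before Tuesday is Saturday.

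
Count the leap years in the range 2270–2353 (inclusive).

20

Years divisible by 4: 2272, 2276, …, 2352 — 21 in all.
Of these, 2300 is divisible by 100 but not 400, so not leap.
Leap years: 21 − 1 = 20.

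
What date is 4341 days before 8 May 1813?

19 June 1801

Count 4341 days before May 8, 1813:
Day-of-year of June 19, 1801: 170.
Day-of-year of May 8, 1813: 128.
1801 has 365 days, so 365 − 170 = 195 days remain in 1801.
Full years 1802–1812: 8 common + 3 leap = 8×365 + 3×366 = 4018 days.
Total: 195 + 4018 + 128 = 4341 days.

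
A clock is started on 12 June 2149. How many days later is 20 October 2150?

495

Day-of-year of June 12, 2149: 163.
Day-of-year of October 20, 2150: 293.
2149 has 365 days, so 365 − 163 = 202 days remain in 2149.
Total: 202 + 293 = 495 days.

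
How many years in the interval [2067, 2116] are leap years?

12

Years divisible by 4: 2068, 2072, …, 2116 — 13 in all.
Of these, 2100 is divisible by 100 but not 400, so not leap.
Leap years: 13 − 1 = 12.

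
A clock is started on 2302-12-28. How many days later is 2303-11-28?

335

December 2302: 31 − 28 = 3 days remain.
Then 10 full months totalling 304 days.
November 1–28, 2303: 28 days.
Total: 3 + 304 + 28 = 335 days.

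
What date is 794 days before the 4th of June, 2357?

the 2nd of April, 2355

Count 794 days before June 4, 2357:
April 2355: 30 − 2 = 28 days remain.
Then 25 full months totalling 762 days.
June 1–4, 2357: 4 days.
Total: 28 + 762 + 4 = 794 days.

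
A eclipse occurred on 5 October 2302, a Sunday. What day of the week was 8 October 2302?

Wednesday

Within October 2302: 8 − 5 = 3 days.
3 mod 7 = 3, so 3 days after Sunday is Wednesday.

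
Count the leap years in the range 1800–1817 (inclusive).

4

Years divisible by 4 in [1800, 1817]: 1800, 1804, 1808, 1812, 1816.
Of these, 1800 is divisible by 100 but not 400, so not leap.
Leap years: 5 − 1 = 4.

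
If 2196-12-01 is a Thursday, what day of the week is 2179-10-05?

Count forward from the earlier date (October 5, 2179) to the later (December 1, 2196):
From October 5, 2179 to October 5, 2196: 17 years, of which 5 contain a Feb 29 — 12×365 + 5×366 = 6210 days.
October 2196: 31 − 5 = 26 days remain.
Then November (30): 30 days.
December 1, 2196: 1 day.
Residual: 57 days.
Total: 6267 days.
6267 mod 7 = 2, so 2 days before Thursday is Tuesday.

Tuesday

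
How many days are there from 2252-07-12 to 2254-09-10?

July 12, 2252 → July 12, 2253: 365 days.
July 12, 2253 → July 12, 2254: 365 days.
July 2254: 31 − 12 = 19 days remain.
Then August (31): 31 days.
September 1–10, 2254: 10 days.
Residual: 60 days.
Total: 790 days.

790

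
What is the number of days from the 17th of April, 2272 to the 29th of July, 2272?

103

April 2272: 30 − 17 = 13 days remain.
Then May (31), June (30): 31 + 30 = 61 days.
July 1–29, 2272: 29 days.
Total: 13 + 61 + 29 = 103 days.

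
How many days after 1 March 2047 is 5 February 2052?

1802

March 1, 2047 → March 1, 2048: 366 days (2048 is a leap year).
March 1, 2048 → March 1, 2049: 365 days.
March 1, 2049 → March 1, 2050: 365 days.
March 1, 2050 → March 1, 2051: 365 days.
March 2051: 31 − 1 = 30 days remain.
Then 10 full months totalling 306 days.
February 1–5, 2052: 5 days (2052 is a leap year).
Residual: 341 days.
Total: 1802 days.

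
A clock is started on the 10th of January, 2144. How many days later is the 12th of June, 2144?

154

January 2144: 31 − 10 = 21 days remain.
Then February 2144 (29), March (31), April (30), May (31): 29 + 31 + 30 + 31 = 121 days.
June 1–12, 2144: 12 days.
Total: 21 + 121 + 12 = 154 days.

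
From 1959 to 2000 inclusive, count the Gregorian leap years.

Years divisible by 4 in [1959, 2000]: 1960, 1964, 1968, 1972, 1976, 1980, 1984, 1988, 1992, 1996, 2000.
2000 is divisible by 400, so still leap.
No century exceptions apply. Count: 11.

11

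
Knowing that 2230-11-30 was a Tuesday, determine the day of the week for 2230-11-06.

Saturday

Count forward from the earlier date (November 6, 2230) to the later (November 30, 2230):
Within November 2230: 30 − 6 = 24 days.
24 mod 7 = 3, so 3 days before Tuesday is Saturday.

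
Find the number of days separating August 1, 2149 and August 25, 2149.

Within August 2149: 25 − 1 = 24 days.

24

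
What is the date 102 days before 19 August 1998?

9 May 1998

Count 102 days before August 19, 1998:
May 1998: 31 − 9 = 22 days remain.
Then June (30), July (31): 30 + 31 = 61 days.
August 1–19, 1998: 19 days.
Total: 22 + 61 + 19 = 102 days.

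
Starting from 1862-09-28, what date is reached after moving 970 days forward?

1865-05-25

Count 970 days after September 28, 1862:
September 28, 1862 → September 28, 1863: 365 days.
September 28, 1863 → September 28, 1864: 366 days (1864 is a leap year).
September 1864: 30 − 28 = 2 days remain.
Then October (31), November (30), December (31), January (31), February 1865 (28), March (31), April (30): 31 + 30 + 31 + 31 + 28 + 31 + 30 = 212 days.
May 1–25, 1865: 25 days.
Residual: 239 days.
Total: 970 days.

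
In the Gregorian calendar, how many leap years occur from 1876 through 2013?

34

Years divisible by 4: 1876, 1880, …, 2012 — 35 in all.
Of these, 1900 is divisible by 100 but not 400, so not leap.
2000 is divisible by 400, so still leap.
Leap years: 35 − 1 = 34.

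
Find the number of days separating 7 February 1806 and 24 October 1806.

February 1806: 28 − 7 = 21 days remain (1806 is not a leap year, so February has 28 days).
Then March (31), April (30), May (31), June (30), July (31), August (31), September (30): 31 + 30 + 31 + 30 + 31 + 31 + 30 = 214 days.
October 1–24, 1806: 24 days.
Total: 21 + 214 + 24 = 259 days.

259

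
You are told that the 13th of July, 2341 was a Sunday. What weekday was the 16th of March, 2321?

Count forward from the earlier date (March 16, 2321) to the later (July 13, 2341):
From March 16, 2321 to March 16, 2341: 20 years, of which 5 contain a Feb 29 — 15×365 + 5×366 = 7305 days.
March 2341: 31 − 16 = 15 days remain.
Then April (30), May (31), June (30): 30 + 31 + 30 = 91 days.
July 1–13, 2341: 13 days.
Residual: 119 days.
Total: 7424 days.
7424 mod 7 = 4, so 4 days before Sunday is Wednesday.

Wednesday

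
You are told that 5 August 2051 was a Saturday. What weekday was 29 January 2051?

Sunday

Count forward from the earlier date (January 29, 2051) to the later (August 5, 2051):
January 2051: 31 − 29 = 2 days remain.
Then February 2051 (28), March (31), April (30), May (31), June (30), July (31): 28 + 31 + 30 + 31 + 30 + 31 = 181 days.
August 1–5, 2051: 5 days.
Total: 2 + 181 + 5 = 188 days.
188 mod 7 = 6, so 6 days before Saturday is Sunday.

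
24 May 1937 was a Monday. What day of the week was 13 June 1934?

Wednesday

Count forward from the earlier date (June 13, 1934) to the later (May 24, 1937):
June 13, 1934 → June 13, 1935: 365 days.
June 13, 1935 → June 13, 1936: 366 days (1936 is a leap year).
June 1936: 30 − 13 = 17 days remain.
Then 10 full months totalling 304 days.
May 1–24, 1937: 24 days.
Residual: 345 days.
Total: 1076 days.
1076 mod 7 = 5, so 5 days before Monday is Wednesday.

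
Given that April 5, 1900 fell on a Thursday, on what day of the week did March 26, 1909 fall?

Day-of-year of April 5, 1900: 95.
Day-of-year of March 26, 1909: 85.
1900 has 365 days, so 365 − 95 = 270 days remain in 1900.
Full years 1901–1908: 6 common + 2 leap = 6×365 + 2×366 = 2922 days.
Total: 270 + 2922 + 85 = 3277 days.
3277 mod 7 = 1, so 1 day after Thursday is Friday.

Friday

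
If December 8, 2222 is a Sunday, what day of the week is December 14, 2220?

Thursday

Count forward from the earlier date (December 14, 2220) to the later (December 8, 2222):
December 2220: 31 − 14 = 17 days remain.
Then 23 full months totalling 699 days.
December 1–8, 2222: 8 days.
Total: 17 + 699 + 8 = 724 days.
724 mod 7 = 3, so 3 days before Sunday is Thursday.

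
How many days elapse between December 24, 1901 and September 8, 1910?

3180

Day-of-year of December 24, 1901: 358.
Day-of-year of September 8, 1910: 251.
1901 has 365 days, so 365 − 358 = 7 days remain in 1901.
Full years 1902–1909: 6 common + 2 leap = 6×365 + 2×366 = 2922 days.
Total: 7 + 2922 + 251 = 3180 days.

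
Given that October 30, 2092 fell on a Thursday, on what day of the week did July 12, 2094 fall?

Monday

October 2092: 31 − 30 = 1 day remains.
Then 20 full months totalling 607 days.
July 1–12, 2094: 12 days.
Total: 1 + 607 + 12 = 620 days.
620 mod 7 = 4, so 4 days after Thursday is Monday.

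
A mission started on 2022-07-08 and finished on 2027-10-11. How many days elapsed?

July 8, 2022 → July 8, 2023: 365 days.
July 8, 2023 → July 8, 2024: 366 days (2024 is a leap year).
July 8, 2024 → July 8, 2025: 365 days.
July 8, 2025 → July 8, 2026: 365 days.
July 8, 2026 → July 8, 2027: 365 days.
July 2027: 31 − 8 = 23 days remain.
Then August (31), September (30): 31 + 30 = 61 days.
October 1–11, 2027: 11 days.
Residual: 95 days.
Total: 1921 days.

1921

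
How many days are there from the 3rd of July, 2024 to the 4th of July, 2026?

July 2024: 31 − 3 = 28 days remain.
Then 23 full months totalling 699 days.
July 1–4, 2026: 4 days.
Total: 28 + 699 + 4 = 731 days.

731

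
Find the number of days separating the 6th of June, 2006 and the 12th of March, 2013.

2471

June 6, 2006 → June 6, 2007: 365 days.
June 6, 2007 → June 6, 2008: 366 days (2008 is a leap year).
June 6, 2008 → June 6, 2009: 365 days.
June 6, 2009 → June 6, 2010: 365 days.
June 6, 2010 → June 6, 2011: 365 days.
June 6, 2011 → June 6, 2012: 366 days (2012 is a leap year).
June 2012: 30 − 6 = 24 days remain.
Then July (31), August (31), September (30), October (31), November (30), December (31), January (31), February 2013 (28): 31 + 31 + 30 + 31 + 30 + 31 + 31 + 28 = 243 days.
March 1–12, 2013: 12 days.
Residual: 279 days.
Total: 2471 days.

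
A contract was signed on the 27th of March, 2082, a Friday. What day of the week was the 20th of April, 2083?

Tuesday

Day-of-year of March 27, 2082: 86.
Day-of-year of April 20, 2083: 110.
2082 has 365 days, so 365 − 86 = 279 days remain in 2082.
Total: 279 + 110 = 389 days.
389 mod 7 = 4, so 4 days after Friday is Tuesday.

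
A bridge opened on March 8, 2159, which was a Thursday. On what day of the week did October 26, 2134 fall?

Count forward from the earlier date (October 26, 2134) to the later (March 8, 2159):
Day-of-year of October 26, 2134: 299.
Day-of-year of March 8, 2159: 67.
2134 has 365 days, so 365 − 299 = 66 days remain in 2134.
Full years 2135–2158: 18 common + 6 leap = 18×365 + 6×366 = 8766 days.
Total: 66 + 8766 + 67 = 8899 days.
8899 mod 7 = 2, so 2 days before Thursday is Tuesday.

Tuesday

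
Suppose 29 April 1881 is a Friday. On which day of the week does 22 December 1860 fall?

Count forward from the earlier date (December 22, 1860) to the later (April 29, 1881):
Day-of-year of December 22, 1860: 357.
Day-of-year of April 29, 1881: 119.
1860 has 366 days, so 366 − 357 = 9 days remain in 1860.
Full years 1861–1880: 15 common + 5 leap = 15×365 + 5×366 = 7305 days.
Total: 9 + 7305 + 119 = 7433 days.
7433 mod 7 = 6, so 6 days before Friday is Saturday.

Saturday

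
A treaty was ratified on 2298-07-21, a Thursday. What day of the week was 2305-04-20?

Thursday

July 21, 2298 → July 21, 2299: 365 days.
July 21, 2299 → July 21, 2300: 365 days (2300 is not a leap year (divisible by 100 but not 400)).
July 21, 2300 → July 21, 2301: 365 days.
July 21, 2301 → July 21, 2302: 365 days.
July 21, 2302 → July 21, 2303: 365 days.
July 21, 2303 → July 21, 2304: 366 days (2304 is a leap year).
July 2304: 31 − 21 = 10 days remain.
Then August (31), September (30), October (31), November (30), December (31), January (31), February 2305 (28), March (31): 31 + 30 + 31 + 30 + 31 + 31 + 28 + 31 = 243 days.
April 1–20, 2305: 20 days.
Residual: 273 days.
Total: 2464 days.
2464 is a multiple of 7, so 2305-04-20 falls on the same weekday: Thursday.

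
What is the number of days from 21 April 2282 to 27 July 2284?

828

April 21, 2282 → April 21, 2283: 365 days.
April 21, 2283 → April 21, 2284: 366 days (2284 is a leap year).
April 2284: 30 − 21 = 9 days remain.
Then May (31), June (30): 31 + 30 = 61 days.
July 1–27, 2284: 27 days.
Residual: 97 days.
Total: 828 days.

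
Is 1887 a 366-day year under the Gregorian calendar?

1887 is not a leap year.

No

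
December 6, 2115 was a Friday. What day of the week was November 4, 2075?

Monday

Count forward from the earlier date (November 4, 2075) to the later (December 6, 2115):
From November 4, 2075 to November 4, 2115: 40 years, of which 9 contain a Feb 29 — 31×365 + 9×366 = 14609 days.
(2100 is not a leap year (divisible by 100 but not 400).)
November 2115: 30 − 4 = 26 days remain.
December 1–6, 2115: 6 days.
Residual: 32 days.
Total: 14641 days.
14641 mod 7 = 4, so 4 days before Friday is Monday.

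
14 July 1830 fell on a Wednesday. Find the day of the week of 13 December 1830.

Monday

July 1830: 31 − 14 = 17 days remain.
Then August (31), September (30), October (31), November (30): 31 + 30 + 31 + 30 = 122 days.
December 1–13, 1830: 13 days.
Total: 17 + 122 + 13 = 152 days.
152 mod 7 = 5, so 5 days after Wednesday is Monday.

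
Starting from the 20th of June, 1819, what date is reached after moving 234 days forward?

the 9th of February, 1820

Count 234 days after June 20, 1819:
June 1819: 30 − 20 = 10 days remain.
Then July (31), August (31), September (30), October (31), November (30), December (31), January (31): 31 + 31 + 30 + 31 + 30 + 31 + 31 = 215 days.
February 1–9, 1820: 9 days (1820 is a leap year).
Total: 10 + 215 + 9 = 234 days.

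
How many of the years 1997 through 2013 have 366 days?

Years divisible by 4 in [1997, 2013]: 2000, 2004, 2008, 2012.
2000 is divisible by 400, so still leap.
No century exceptions apply. Count: 4.

4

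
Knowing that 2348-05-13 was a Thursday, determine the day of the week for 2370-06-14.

Day-of-year of May 13, 2348: 134.
Day-of-year of June 14, 2370: 165.
2348 has 366 days, so 366 − 134 = 232 days remain in 2348.
Full years 2349–2369: 16 common + 5 leap = 16×365 + 5×366 = 7670 days.
Total: 232 + 7670 + 165 = 8067 days.
8067 mod 7 = 3, so 3 days after Thursday is Sunday.

Sunday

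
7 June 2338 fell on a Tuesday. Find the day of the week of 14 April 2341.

Monday

June 7, 2338 → June 7, 2339: 365 days.
June 7, 2339 → June 7, 2340: 366 days (2340 is a leap year).
June 2340: 30 − 7 = 23 days remain.
Then 9 full months totalling 274 days.
April 1–14, 2341: 14 days.
Residual: 311 days.
Total: 1042 days.
1042 mod 7 = 6, so 6 days after Tuesday is Monday.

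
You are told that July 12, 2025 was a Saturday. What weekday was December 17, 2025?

Wednesday

July 2025: 31 − 12 = 19 days remain.
Then August (31), September (30), October (31), November (30): 31 + 30 + 31 + 30 = 122 days.
December 1–17, 2025: 17 days.
Total: 19 + 122 + 17 = 158 days.
158 mod 7 = 4, so 4 days after Saturday is Wednesday.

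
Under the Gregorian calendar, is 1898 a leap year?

No

1898 is not a leap year.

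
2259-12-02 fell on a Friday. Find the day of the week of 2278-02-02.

Saturday

Day-of-year of December 2, 2259: 336.
Day-of-year of February 2, 2278: 33.
2259 has 365 days, so 365 − 336 = 29 days remain in 2259.
Full years 2260–2277: 13 common + 5 leap = 13×365 + 5×366 = 6575 days.
Total: 29 + 6575 + 33 = 6637 days.
6637 mod 7 = 1, so 1 day after Friday is Saturday.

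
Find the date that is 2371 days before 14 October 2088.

18 April 2082

Count 2371 days before October 14, 2088:
Day-of-year of April 18, 2082: 108.
Day-of-year of October 14, 2088: 288.
2082 has 365 days, so 365 − 108 = 257 days remain in 2082.
Full years: 2083: 365; 2084: 366; 2085: 365; 2086: 365; 2087: 365. Sum = 1826.
Total: 257 + 1826 + 288 = 2371 days.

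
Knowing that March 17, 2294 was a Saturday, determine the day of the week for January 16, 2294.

Count forward from the earlier date (January 16, 2294) to the later (March 17, 2294):
January 2294: 31 − 16 = 15 days remain.
Then February 2294 (28): 28 days.
March 1–17, 2294: 17 days.
Total: 15 + 28 + 17 = 60 days.
60 mod 7 = 4, so 4 days before Saturday is Tuesday.

Tuesday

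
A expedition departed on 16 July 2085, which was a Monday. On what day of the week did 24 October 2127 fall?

Day-of-year of July 16, 2085: 197.
Day-of-year of October 24, 2127: 297.
2085 has 365 days, so 365 − 197 = 168 days remain in 2085.
Full years 2086–2126: 32 common + 9 leap = 32×365 + 9×366 = 14974 days.
Total: 168 + 14974 + 297 = 15439 days.
15439 mod 7 = 4, so 4 days after Monday is Friday.

Friday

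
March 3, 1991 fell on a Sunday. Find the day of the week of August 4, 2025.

Monday

From March 3, 1991 to March 3, 2025: 34 years, of which 9 contain a Feb 29 — 25×365 + 9×366 = 12419 days.
(2000 is a leap year (divisible by 400).)
March 2025: 31 − 3 = 28 days remain.
Then April (30), May (31), June (30), July (31): 30 + 31 + 30 + 31 = 122 days.
August 1–4, 2025: 4 days.
Residual: 154 days.
Total: 12573 days.
12573 mod 7 = 1, so 1 day after Sunday is Monday.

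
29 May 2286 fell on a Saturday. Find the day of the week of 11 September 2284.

Count forward from the earlier date (September 11, 2284) to the later (May 29, 2286):
September 2284: 30 − 11 = 19 days remain.
Then 19 full months totalling 577 days.
May 1–29, 2286: 29 days.
Total: 19 + 577 + 29 = 625 days.
625 mod 7 = 2, so 2 days before Saturday is Thursday.

Thursday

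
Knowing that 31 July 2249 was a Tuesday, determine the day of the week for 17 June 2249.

Sunday

Count forward from the earlier date (June 17, 2249) to the later (July 31, 2249):
June 2249: 30 − 17 = 13 days remain.
July 1–31, 2249: 31 days.
Total: 13 + 31 = 44 days.
44 mod 7 = 2, so 2 days before Tuesday is Sunday.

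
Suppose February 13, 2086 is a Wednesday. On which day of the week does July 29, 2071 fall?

Wednesday

Count forward from the earlier date (July 29, 2071) to the later (February 13, 2086):
Day-of-year of July 29, 2071: 210.
Day-of-year of February 13, 2086: 44.
2071 has 365 days, so 365 − 210 = 155 days remain in 2071.
Full years 2072–2085: 10 common + 4 leap = 10×365 + 4×366 = 5114 days.
Total: 155 + 5114 + 44 = 5313 days.
5313 is a multiple of 7, so July 29, 2071 falls on the same weekday: Wednesday.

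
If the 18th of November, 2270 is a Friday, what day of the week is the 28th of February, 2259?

Count forward from the earlier date (February 28, 2259) to the later (November 18, 2270):
Day-of-year of February 28, 2259: 59.
Day-of-year of November 18, 2270: 322.
2259 has 365 days, so 365 − 59 = 306 days remain in 2259.
Full years 2260–2269: 7 common + 3 leap = 7×365 + 3×366 = 3653 days.
Total: 306 + 3653 + 322 = 4281 days.
4281 mod 7 = 4, so 4 days before Friday is Monday.

Monday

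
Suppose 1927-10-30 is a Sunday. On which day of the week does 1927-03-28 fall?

Count forward from the earlier date (March 28, 1927) to the later (October 30, 1927):
March 1927: 31 − 28 = 3 days remain.
Then April (30), May (31), June (30), July (31), August (31), September (30): 30 + 31 + 30 + 31 + 31 + 30 = 183 days.
October 1–30, 1927: 30 days.
Total: 3 + 183 + 30 = 216 days.
216 mod 7 = 6, so 6 days before Sunday is Monday.

Monday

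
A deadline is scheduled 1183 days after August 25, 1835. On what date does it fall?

November 20, 1838

Count 1183 days after August 25, 1835:
Day-of-year of August 25, 1835: 237.
Day-of-year of November 20, 1838: 324.
1835 has 365 days, so 365 − 237 = 128 days remain in 1835.
Full years: 1836: 366; 1837: 365. Sum = 731.
Total: 128 + 731 + 324 = 1183 days.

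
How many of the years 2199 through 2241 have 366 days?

Years divisible by 4 in [2199, 2241]: 2200, 2204, 2208, 2212, 2216, 2220, 2224, 2228, 2232, 2236, 2240.
Of these, 2200 is divisible by 100 but not 400, so not leap.
Leap years: 11 − 1 = 10.

10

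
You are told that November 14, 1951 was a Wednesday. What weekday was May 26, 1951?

Count forward from the earlier date (May 26, 1951) to the later (November 14, 1951):
May 1951: 31 − 26 = 5 days remain.
Then June (30), July (31), August (31), September (30), October (31): 30 + 31 + 31 + 30 + 31 = 153 days.
November 1–14, 1951: 14 days.
Total: 5 + 153 + 14 = 172 days.
172 mod 7 = 4, so 4 days before Wednesday is Saturday.

Saturday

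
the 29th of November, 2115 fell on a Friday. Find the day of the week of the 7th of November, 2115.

Count forward from the earlier date (November 7, 2115) to the later (November 29, 2115):
Within November 2115: 29 − 7 = 22 days.
22 mod 7 = 1, so 1 day before Friday is Thursday.

Thursday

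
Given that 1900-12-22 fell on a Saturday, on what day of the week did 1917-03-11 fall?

From December 22, 1900 to December 22, 1916: 16 years, of which 4 contain a Feb 29 — 12×365 + 4×366 = 5844 days.
December 1916: 31 − 22 = 9 days remain.
Then January (31), February 1917 (28): 31 + 28 = 59 days.
March 1–11, 1917: 11 days.
Residual: 79 days.
Total: 5923 days.
5923 mod 7 = 1, so 1 day after Saturday is Sunday.

Sunday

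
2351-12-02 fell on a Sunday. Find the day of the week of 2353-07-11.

December 2351: 31 − 2 = 29 days remain.
Then 18 full months totalling 547 days.
July 1–11, 2353: 11 days.
Total: 29 + 547 + 11 = 587 days.
587 mod 7 = 6, so 6 days after Sunday is Saturday.

Saturday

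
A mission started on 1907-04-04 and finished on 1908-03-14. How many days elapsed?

345

April 1907: 30 − 4 = 26 days remain.
Then 10 full months totalling 305 days.
March 1–14, 1908: 14 days.
Residual: 345 days.
Total: 345 days.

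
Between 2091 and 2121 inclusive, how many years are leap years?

7

Years divisible by 4 in [2091, 2121]: 2092, 2096, 2100, 2104, 2108, 2112, 2116, 2120.
Of these, 2100 is divisible by 100 but not 400, so not leap.
Leap years: 8 − 1 = 7.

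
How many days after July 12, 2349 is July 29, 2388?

From July 12, 2349 to July 12, 2388: 39 years, of which 10 contain a Feb 29 — 29×365 + 10×366 = 14245 days.
Within July 2388: 29 − 12 = 17 days.
Total: 14262 days.

14262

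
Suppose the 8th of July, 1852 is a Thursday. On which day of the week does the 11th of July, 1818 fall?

Saturday

Count forward from the earlier date (July 11, 1818) to the later (July 8, 1852):
Day-of-year of July 11, 1818: 192.
Day-of-year of July 8, 1852: 190.
1818 has 365 days, so 365 − 192 = 173 days remain in 1818.
Full years 1819–1851: 25 common + 8 leap = 25×365 + 8×366 = 12053 days.
Total: 173 + 12053 + 190 = 12416 days.
12416 mod 7 = 5, so 5 days before Thursday is Saturday.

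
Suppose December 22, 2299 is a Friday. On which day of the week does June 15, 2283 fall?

Count forward from the earlier date (June 15, 2283) to the later (December 22, 2299):
Day-of-year of June 15, 2283: 166.
Day-of-year of December 22, 2299: 356.
2283 has 365 days, so 365 − 166 = 199 days remain in 2283.
Full years 2284–2298: 11 common + 4 leap = 11×365 + 4×366 = 5479 days.
Total: 199 + 5479 + 356 = 6034 days.
6034 is a multiple of 7, so June 15, 2283 falls on the same weekday: Friday.

Friday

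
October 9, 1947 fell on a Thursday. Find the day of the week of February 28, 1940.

Wednesday

Count forward from the earlier date (February 28, 1940) to the later (October 9, 1947):
From February 28, 1940 to February 28, 1947: 7 years, of which 2 contain a Feb 29 — 5×365 + 2×366 = 2557 days.
February 1947: 28 − 28 = 0 days remain (1947 is not a leap year, so February has 28 days).
Then March (31), April (30), May (31), June (30), July (31), August (31), September (30): 31 + 30 + 31 + 30 + 31 + 31 + 30 = 214 days.
October 1–9, 1947: 9 days.
Residual: 223 days.
Total: 2780 days.
2780 mod 7 = 1, so 1 day before Thursday is Wednesday.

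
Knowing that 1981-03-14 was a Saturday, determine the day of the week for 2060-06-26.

From March 14, 1981 to March 14, 2060: 79 years, of which 20 contain a Feb 29 — 59×365 + 20×366 = 28855 days.
(2000 is a leap year (divisible by 400).)
March 2060: 31 − 14 = 17 days remain.
Then April (30), May (31): 30 + 31 = 61 days.
June 1–26, 2060: 26 days.
Residual: 104 days.
Total: 28959 days.
28959 is a multiple of 7, so 2060-06-26 falls on the same weekday: Saturday.

Saturday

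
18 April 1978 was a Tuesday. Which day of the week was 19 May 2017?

Day-of-year of April 18, 1978: 108.
Day-of-year of May 19, 2017: 139.
1978 has 365 days, so 365 − 108 = 257 days remain in 1978.
Full years 1979–2016: 28 common + 10 leap = 28×365 + 10×366 = 13880 days.
Total: 257 + 13880 + 139 = 14276 days.
14276 mod 7 = 3, so 3 days after Tuesday is Friday.

Friday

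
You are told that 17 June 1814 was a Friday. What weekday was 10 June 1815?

Saturday

June 1814: 30 − 17 = 13 days remain.
Then 11 full months totalling 335 days.
June 1–10, 1815: 10 days.
Total: 13 + 335 + 10 = 358 days.
358 mod 7 = 1, so 1 day after Friday is Saturday.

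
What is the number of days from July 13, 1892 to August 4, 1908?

5865

Day-of-year of July 13, 1892: 195.
Day-of-year of August 4, 1908: 217.
1892 has 366 days, so 366 − 195 = 171 days remain in 1892.
Full years 1893–1907: 13 common + 2 leap = 13×365 + 2×366 = 5477 days.
Total: 171 + 5477 + 217 = 5865 days.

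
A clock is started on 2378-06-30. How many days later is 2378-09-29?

91

June 2378: 30 − 30 = 0 days remain.
Then July (31), August (31): 31 + 31 = 62 days.
September 1–29, 2378: 29 days.
Total: 0 + 62 + 29 = 91 days.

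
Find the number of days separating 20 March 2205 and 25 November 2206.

615

Day-of-year of March 20, 2205: 79.
Day-of-year of November 25, 2206: 329.
2205 has 365 days, so 365 − 79 = 286 days remain in 2205.
Total: 286 + 329 = 615 days.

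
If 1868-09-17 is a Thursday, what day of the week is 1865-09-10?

Count forward from the earlier date (September 10, 1865) to the later (September 17, 1868):
Day-of-year of September 10, 1865: 253.
Day-of-year of September 17, 1868: 261.
1865 has 365 days, so 365 − 253 = 112 days remain in 1865.
Full years: 1866: 365; 1867: 365. Sum = 730.
Total: 112 + 730 + 261 = 1103 days.
1103 mod 7 = 4, so 4 days before Thursday is Sunday.

Sunday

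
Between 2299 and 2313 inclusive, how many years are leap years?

3

Years divisible by 4 in [2299, 2313]: 2300, 2304, 2308, 2312.
Of these, 2300 is divisible by 100 but not 400, so not leap.
Leap years: 4 − 1 = 3.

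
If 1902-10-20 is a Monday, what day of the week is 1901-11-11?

Monday

Count forward from the earlier date (November 11, 1901) to the later (October 20, 1902):
Day-of-year of November 11, 1901: 315.
Day-of-year of October 20, 1902: 293.
1901 has 365 days, so 365 − 315 = 50 days remain in 1901.
Total: 50 + 293 = 343 days.
343 is a multiple of 7, so 1901-11-11 falls on the same weekday: Monday.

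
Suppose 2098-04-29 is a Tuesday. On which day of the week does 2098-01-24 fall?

Friday

Count forward from the earlier date (January 24, 2098) to the later (April 29, 2098):
January 2098: 31 − 24 = 7 days remain.
Then February 2098 (28), March (31): 28 + 31 = 59 days.
April 1–29, 2098: 29 days.
Total: 7 + 59 + 29 = 95 days.
95 mod 7 = 4, so 4 days before Tuesday is Friday.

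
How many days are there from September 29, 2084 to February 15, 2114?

10730

From September 29, 2084 to September 29, 2113: 29 years, of which 6 contain a Feb 29 — 23×365 + 6×366 = 10591 days.
(2100 is not a leap year (divisible by 100 but not 400).)
September 2113: 30 − 29 = 1 day remains.
Then October (31), November (30), December (31), January (31): 31 + 30 + 31 + 31 = 123 days.
February 1–15, 2114: 15 days (2114 is not a leap year).
Residual: 139 days.
Total: 10730 days.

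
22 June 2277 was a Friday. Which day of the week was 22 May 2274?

Count forward from the earlier date (May 22, 2274) to the later (June 22, 2277):
Day-of-year of May 22, 2274: 142.
Day-of-year of June 22, 2277: 173.
2274 has 365 days, so 365 − 142 = 223 days remain in 2274.
Full years: 2275: 365; 2276: 366. Sum = 731.
Total: 223 + 731 + 173 = 1127 days.
1127 is a multiple of 7, so 22 May 2274 falls on the same weekday: Friday.

Friday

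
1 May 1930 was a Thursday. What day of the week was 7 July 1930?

Monday

May 1930: 31 − 1 = 30 days remain.
Then June (30): 30 days.
July 1–7, 1930: 7 days.
Total: 30 + 30 + 7 = 67 days.
67 mod 7 = 4, so 4 days after Thursday is Monday.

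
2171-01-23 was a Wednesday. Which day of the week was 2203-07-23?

Day-of-year of January 23, 2171: 23.
Day-of-year of July 23, 2203: 204.
2171 has 365 days, so 365 − 23 = 342 days remain in 2171.
Full years 2172–2202: 24 common + 7 leap = 24×365 + 7×366 = 11322 days.
Total: 342 + 11322 + 204 = 11868 days.
11868 mod 7 = 3, so 3 days after Wednesday is Saturday.

Saturday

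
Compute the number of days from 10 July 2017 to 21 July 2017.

11

Within July 2017: 21 − 10 = 11 days.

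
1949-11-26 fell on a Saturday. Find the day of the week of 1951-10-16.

November 1949: 30 − 26 = 4 days remain.
Then 22 full months totalling 669 days.
October 1–16, 1951: 16 days.
Total: 4 + 669 + 16 = 689 days.
689 mod 7 = 3, so 3 days after Saturday is Tuesday.

Tuesday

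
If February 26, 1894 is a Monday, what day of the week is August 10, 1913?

From February 26, 1894 to February 26, 1913: 19 years, of which 4 contain a Feb 29 — 15×365 + 4×366 = 6939 days.
(1900 is not a leap year (divisible by 100 but not 400).)
February 1913: 28 − 26 = 2 days remain (1913 is not a leap year, so February has 28 days).
Then March (31), April (30), May (31), June (30), July (31): 31 + 30 + 31 + 30 + 31 = 153 days.
August 1–10, 1913: 10 days.
Residual: 165 days.
Total: 7104 days.
7104 mod 7 = 6, so 6 days after Monday is Sunday.

Sunday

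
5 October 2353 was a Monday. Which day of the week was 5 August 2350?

Saturday

Count forward from the earlier date (August 5, 2350) to the later (October 5, 2353):
August 5, 2350 → August 5, 2351: 365 days.
August 5, 2351 → August 5, 2352: 366 days (2352 is a leap year).
August 5, 2352 → August 5, 2353: 365 days.
August 2353: 31 − 5 = 26 days remain.
Then September (30): 30 days.
October 1–5, 2353: 5 days.
Residual: 61 days.
Total: 1157 days.
1157 mod 7 = 2, so 2 days before Monday is Saturday.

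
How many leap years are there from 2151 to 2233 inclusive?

Years divisible by 4: 2152, 2156, …, 2232 — 21 in all.
Of these, 2200 is divisible by 100 but not 400, so not leap.
Leap years: 21 − 1 = 20.

20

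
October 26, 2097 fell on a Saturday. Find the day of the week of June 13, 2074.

Wednesday

Count forward from the earlier date (June 13, 2074) to the later (October 26, 2097):
From June 13, 2074 to June 13, 2097: 23 years, of which 6 contain a Feb 29 — 17×365 + 6×366 = 8401 days.
June 2097: 30 − 13 = 17 days remain.
Then July (31), August (31), September (30): 31 + 31 + 30 = 92 days.
October 1–26, 2097: 26 days.
Residual: 135 days.
Total: 8536 days.
8536 mod 7 = 3, so 3 days before Saturday is Wednesday.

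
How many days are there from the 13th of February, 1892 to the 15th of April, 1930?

From February 13, 1892 to February 13, 1930: 38 years, of which 9 contain a Feb 29 — 29×365 + 9×366 = 13879 days.
(1900 is not a leap year (divisible by 100 but not 400).)
February 1930: 28 − 13 = 15 days remain (1930 is not a leap year, so February has 28 days).
Then March (31): 31 days.
April 1–15, 1930: 15 days.
Residual: 61 days.
Total: 13940 days.

13940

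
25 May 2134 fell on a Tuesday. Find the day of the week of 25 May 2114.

Count forward from the earlier date (May 25, 2114) to the later (May 25, 2134):
Day-of-year of May 25, 2114: 145.
Day-of-year of May 25, 2134: 145.
2114 has 365 days, so 365 − 145 = 220 days remain in 2114.
Full years 2115–2133: 14 common + 5 leap = 14×365 + 5×366 = 6940 days.
Total: 220 + 6940 + 145 = 7305 days.
7305 mod 7 = 4, so 4 days before Tuesday is Friday.

Friday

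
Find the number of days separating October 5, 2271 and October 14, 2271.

9

Within October 2271: 14 − 5 = 9 days.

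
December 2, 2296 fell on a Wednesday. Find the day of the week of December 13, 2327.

From December 2, 2296 to December 2, 2327: 31 years, of which 6 contain a Feb 29 — 25×365 + 6×366 = 11321 days.
(2300 is not a leap year (divisible by 100 but not 400).)
Within December 2327: 13 − 2 = 11 days.
Total: 11332 days.
11332 mod 7 = 6, so 6 days after Wednesday is Tuesday.

Tuesday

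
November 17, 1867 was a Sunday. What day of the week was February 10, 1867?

Sunday

Count forward from the earlier date (February 10, 1867) to the later (November 17, 1867):
February 1867: 28 − 10 = 18 days remain (1867 is not a leap year, so February has 28 days).
Then March (31), April (30), May (31), June (30), July (31), August (31), September (30), October (31): 31 + 30 + 31 + 30 + 31 + 31 + 30 + 31 = 245 days.
November 1–17, 1867: 17 days.
Total: 18 + 245 + 17 = 280 days.
280 is a multiple of 7, so February 10, 1867 falls on the same weekday: Sunday.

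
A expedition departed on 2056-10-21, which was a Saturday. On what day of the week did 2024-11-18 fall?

Count forward from the earlier date (November 18, 2024) to the later (October 21, 2056):
Day-of-year of November 18, 2024: 323.
Day-of-year of October 21, 2056: 295.
2024 has 366 days, so 366 − 323 = 43 days remain in 2024.
Full years 2025–2055: 24 common + 7 leap = 24×365 + 7×366 = 11322 days.
Total: 43 + 11322 + 295 = 11660 days.
11660 mod 7 = 5, so 5 days before Saturday is Monday.

Monday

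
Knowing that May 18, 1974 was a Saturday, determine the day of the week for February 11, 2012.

Saturday

From May 18, 1974 to May 18, 2011: 37 years, of which 9 contain a Feb 29 — 28×365 + 9×366 = 13514 days.
(2000 is a leap year (divisible by 400).)
May 2011: 31 − 18 = 13 days remain.
Then June (30), July (31), August (31), September (30), October (31), November (30), December (31), January (31): 30 + 31 + 31 + 30 + 31 + 30 + 31 + 31 = 245 days.
February 1–11, 2012: 11 days (2012 is a leap year).
Residual: 269 days.
Total: 13783 days.
13783 is a multiple of 7, so February 11, 2012 falls on the same weekday: Saturday.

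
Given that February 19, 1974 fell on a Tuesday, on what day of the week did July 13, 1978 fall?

Thursday

Day-of-year of February 19, 1974: 50.
Day-of-year of July 13, 1978: 194.
1974 has 365 days, so 365 − 50 = 315 days remain in 1974.
Full years: 1975: 365; 1976: 366; 1977: 365. Sum = 1096.
Total: 315 + 1096 + 194 = 1605 days.
1605 mod 7 = 2, so 2 days after Tuesday is Thursday.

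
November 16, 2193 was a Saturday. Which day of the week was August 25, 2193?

Sunday

Count forward from the earlier date (August 25, 2193) to the later (November 16, 2193):
August 2193: 31 − 25 = 6 days remain.
Then September (30), October (31): 30 + 31 = 61 days.
November 1–16, 2193: 16 days.
Total: 6 + 61 + 16 = 83 days.
83 mod 7 = 6, so 6 days before Saturday is Sunday.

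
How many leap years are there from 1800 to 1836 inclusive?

Years divisible by 4 in [1800, 1836]: 1800, 1804, 1808, 1812, 1816, 1820, 1824, 1828, 1832, 1836.
Of these, 1800 is divisible by 100 but not 400, so not leap.
Leap years: 10 − 1 = 9.

9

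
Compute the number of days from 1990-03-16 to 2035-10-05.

From March 16, 1990 to March 16, 2035: 45 years, of which 11 contain a Feb 29 — 34×365 + 11×366 = 16436 days.
(2000 is a leap year (divisible by 400).)
March 2035: 31 − 16 = 15 days remain.
Then April (30), May (31), June (30), July (31), August (31), September (30): 30 + 31 + 30 + 31 + 31 + 30 = 183 days.
October 1–5, 2035: 5 days.
Residual: 203 days.
Total: 16639 days.

16639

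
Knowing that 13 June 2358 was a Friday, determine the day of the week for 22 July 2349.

Count forward from the earlier date (July 22, 2349) to the later (June 13, 2358):
From July 22, 2349 to July 22, 2357: 8 years, of which 2 contain a Feb 29 — 6×365 + 2×366 = 2922 days.
July 2357: 31 − 22 = 9 days remain.
Then 10 full months totalling 304 days.
June 1–13, 2358: 13 days.
Residual: 326 days.
Total: 3248 days.
3248 is a multiple of 7, so 22 July 2349 falls on the same weekday: Friday.

Friday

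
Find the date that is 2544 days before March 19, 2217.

April 1, 2210

Count 2544 days before March 19, 2217:
April 1, 2210 → April 1, 2211: 365 days.
April 1, 2211 → April 1, 2212: 366 days (2212 is a leap year).
April 1, 2212 → April 1, 2213: 365 days.
April 1, 2213 → April 1, 2214: 365 days.
April 1, 2214 → April 1, 2215: 365 days.
April 1, 2215 → April 1, 2216: 366 days (2216 is a leap year).
April 2216: 30 − 1 = 29 days remain.
Then 10 full months totalling 304 days.
March 1–19, 2217: 19 days.
Residual: 352 days.
Total: 2544 days.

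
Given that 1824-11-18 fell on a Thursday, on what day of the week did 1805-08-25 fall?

Sunday

Count forward from the earlier date (August 25, 1805) to the later (November 18, 1824):
Day-of-year of August 25, 1805: 237.
Day-of-year of November 18, 1824: 323.
1805 has 365 days, so 365 − 237 = 128 days remain in 1805.
Full years 1806–1823: 14 common + 4 leap = 14×365 + 4×366 = 6574 days.
Total: 128 + 6574 + 323 = 7025 days.
7025 mod 7 = 4, so 4 days before Thursday is Sunday.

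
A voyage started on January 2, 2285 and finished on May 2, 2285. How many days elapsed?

January 2285: 31 − 2 = 29 days remain.
Then February 2285 (28), March (31), April (30): 28 + 31 + 30 = 89 days.
May 1–2, 2285: 2 days.
Total: 29 + 89 + 2 = 120 days.

120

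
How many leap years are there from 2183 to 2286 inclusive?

25

Years divisible by 4: 2184, 2188, …, 2284 — 26 in all.
Of these, 2200 is divisible by 100 but not 400, so not leap.
Leap years: 26 − 1 = 25.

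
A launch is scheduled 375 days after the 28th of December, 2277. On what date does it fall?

the 7th of January, 2279

Count 375 days after December 28, 2277:
December 28, 2277 → December 28, 2278: 365 days.
December 2278: 31 − 28 = 3 days remain.
January 1–7, 2279: 7 days.
Residual: 10 days.
Total: 375 days.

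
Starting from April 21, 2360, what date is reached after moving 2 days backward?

April 19, 2360

Count 2 days before April 21, 2360:
Within April 2360: 21 − 19 = 2 days.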